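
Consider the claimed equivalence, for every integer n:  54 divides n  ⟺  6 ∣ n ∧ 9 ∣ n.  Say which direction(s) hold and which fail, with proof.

[⇐] This fails: take n = 18. Both 6 ∣ 18 and 9 ∣ 18, yet 18 is not a multiple of 54 (since 18 = 0·54 + 18), so 54 ∤ 18.

[⇒] If 54 ∣ n, write n = 54q. Since 54 = 9·6, n = 6·(9q), so 6 ∣ n; and since 54 = 6·9, n = 9·(6q), so 9 ∣ n.

Only the forward direction holds.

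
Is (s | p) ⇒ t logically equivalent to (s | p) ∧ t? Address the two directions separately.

[⇐] Assume the antecedent. If s is true, the antecedent forces (s = T, p = F, t = T) or (s = T, p = T, t = T), and (s | p) ⇒ t holds there. If s is false, the antecedent forces (s = F, p = T, t = T), and (s | p) ⇒ t holds there. Either way (s | p) ⇒ t holds.

[⇒] This fails. Under s = F, p = F, t = F, the left side is true but the right side is false.

Only the converse holds.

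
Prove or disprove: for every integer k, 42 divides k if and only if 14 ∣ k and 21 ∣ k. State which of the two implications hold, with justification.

Both implications hold.

[⇒] If 42 ∣ k, write k = 42q. Since 42 = 3·14, k = 14·(3q), so 14 ∣ k; and since 42 = 2·21, k = 21·(2q), so 21 ∣ k.

[⇐] Suppose 14 ∣ k and 21 ∣ k. Any common multiple of 14 and 21 is a multiple of their lcm; here lcm(14, 21) = 14·21/gcd(14, 21) = 294/7 = 42, so 42 ∣ k.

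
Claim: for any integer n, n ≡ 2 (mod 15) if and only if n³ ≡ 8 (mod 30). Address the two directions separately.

[⇐] The residues r modulo 30 with r³ ≡ 8 (mod 30) are exactly {2}, and each is ≡ 2 (mod 15).

[⇒] This fails: take n = 17. Then 17 ≡ 2 (mod 15), but 17³ = 4913 ≡ 23 (mod 30), not 8.

Not equivalent: only (⇐) holds.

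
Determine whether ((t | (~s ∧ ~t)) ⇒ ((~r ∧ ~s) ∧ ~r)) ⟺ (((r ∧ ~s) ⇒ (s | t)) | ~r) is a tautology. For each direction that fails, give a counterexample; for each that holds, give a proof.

(⇒) Assume the antecedent. If s is true, ((r ∧ ~s) ⇒ (s | t)) | ~r reduces to true regardless of the other variables. If s is false, the antecedent forces (s = F, t = F, r = F) or (s = F, t = T, r = F), and ((r ∧ ~s) ⇒ (s | t)) | ~r holds there. Either way ((r ∧ ~s) ⇒ (s | t)) | ~r holds.

(⇐) This fails. Under s = T, t = T, r = F, the left side is false but the right side is true.

Only the forward direction holds.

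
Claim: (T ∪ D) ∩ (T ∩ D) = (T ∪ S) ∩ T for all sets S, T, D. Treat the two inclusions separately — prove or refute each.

Only the forward inclusion holds.

(⊆) Let x ∈ (T ∪ D) ∩ (T ∩ D). Then either x ∈ T ∩ D and x ∉ S; or x ∈ S ∩ T ∩ D. In each case x ∈ (T ∪ S) ∩ T, so (T ∪ D) ∩ (T ∩ D) ⊆ (T ∪ S) ∩ T.

(⊇) This inclusion fails. Take S = ∅, T = {1}, D = ∅; then 1 ∈ (T ∪ S) ∩ T but 1 ∉ (T ∪ D) ∩ (T ∩ D).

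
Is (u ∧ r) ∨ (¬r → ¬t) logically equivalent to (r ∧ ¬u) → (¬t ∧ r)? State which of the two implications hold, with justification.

Neither implication holds.

Forward direction. This fails. Under r = T, t = T, u = F, the left side is true but the right side is false.

Converse. This fails. Under r = F, t = T, u = F, the left side is false but the right side is true.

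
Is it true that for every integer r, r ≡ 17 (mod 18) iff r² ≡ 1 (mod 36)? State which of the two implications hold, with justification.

Only the forward implication holds.

(⟹) Suppose r ≡ 17 (mod 18). Working modulo 36, r ∈ {17, 35}; for each such r, r² ≡ 1 (mod 36).

(⟸) This fails: take r = 1. Then 1² = 1 ≡ 1 (mod 36), yet 1 ≡ 1 (mod 18), not 17.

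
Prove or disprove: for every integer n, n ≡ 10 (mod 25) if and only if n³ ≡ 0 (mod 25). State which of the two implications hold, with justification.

Forward direction. Suppose n ≡ 10 (mod 25). Write n = 25j + 10. Then (25j + 10)³ = 15625j³ + 18750j² + 7500j + 1000 = 25(625j³ + 750j² + 300j + 40) + 0, so n³ ≡ 0 (mod 25).

Converse. This fails: take n = 0. Then 0³ = 0 ≡ 0 (mod 25), yet 0 ≡ 0 (mod 25), not 10.

Only the forward direction holds.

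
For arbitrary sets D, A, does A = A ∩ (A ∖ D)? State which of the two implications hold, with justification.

Only the reverse inclusion holds.

(⟹) This inclusion fails. Take D = {1}, A = {1}; then 1 ∈ A but 1 ∉ A ∩ (A ∖ D).

(⟸) Let x ∈ A ∩ (A ∖ D). Then x ∈ A and x ∉ D, from which x ∈ A.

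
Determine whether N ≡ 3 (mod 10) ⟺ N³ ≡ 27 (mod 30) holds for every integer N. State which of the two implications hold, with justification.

(⇒) This fails: take N = 13. Then 13 ≡ 3 (mod 10), but 13³ = 2197 ≡ 7 (mod 30), not 27.

(⇐) Conversely, the residues r modulo 30 with r³ ≡ 27 (mod 30) are exactly {3}, and each is ≡ 3 (mod 10).

The forward direction fails; the converse holds.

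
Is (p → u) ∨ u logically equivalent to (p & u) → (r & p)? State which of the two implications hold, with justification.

Neither implication holds.

Forward direction. This fails. Under u = T, p = T, r = F, the left side is true but the right side is false.

Converse. This fails. Under u = F, p = T, r = F, the left side is false but the right side is true.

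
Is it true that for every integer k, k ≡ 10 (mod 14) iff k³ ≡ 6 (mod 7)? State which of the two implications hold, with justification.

Only the forward implication holds.

(⇐) This fails: take k = 3. Then 3³ = 27 ≡ 6 (mod 7), yet 3 ≡ 3 (mod 14), not 10.

(⇒) Suppose k ≡ 10 (mod 14). Then k³ ≡ 10³ = 1000 (mod 14), and since 7 ∣ 14, also k³ ≡ 6 (mod 7).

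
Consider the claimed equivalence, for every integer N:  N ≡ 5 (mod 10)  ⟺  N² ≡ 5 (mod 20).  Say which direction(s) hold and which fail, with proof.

(⟹) Suppose N ≡ 5 (mod 10). Working modulo 20, N ∈ {5, 15}; for each such r, r² ≡ 5 (mod 20).

(⟸) Conversely, the residues r modulo 20 with r² ≡ 5 (mod 20) are exactly {5, 15}, and each is ≡ 5 (mod 10).

Equivalent; both directions hold.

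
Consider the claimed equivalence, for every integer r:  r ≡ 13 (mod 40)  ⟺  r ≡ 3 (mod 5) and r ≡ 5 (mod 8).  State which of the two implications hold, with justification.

(⟹) Suppose r ≡ 13 (mod 40); write r = 40j + 13. Since 5 ∣ 40, reducing mod 5 gives r ≡ 13 ≡ 3 (mod 5); since 8 ∣ 40, reducing mod 8 gives r ≡ 13 ≡ 5 (mod 8).

(⟸) Conversely, if r ≡ 3 (mod 5) and r ≡ 5 (mod 8), then by the Chinese remainder theorem r ≡ 13 (mod 40). This is exactly r ≡ 13 (mod 40).

Both implications hold.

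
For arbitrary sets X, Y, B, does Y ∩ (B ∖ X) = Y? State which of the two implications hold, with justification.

(⊆) Let x ∈ Y ∩ (B ∖ X). Then x ∈ Y ∩ B and x ∉ X, from which x ∈ Y.

(⊇) This inclusion fails. Take X = ∅, Y = {1}, B = ∅; then 1 ∈ Y but 1 ∉ Y ∩ (B ∖ X).

(⊆) holds; (⊇) fails.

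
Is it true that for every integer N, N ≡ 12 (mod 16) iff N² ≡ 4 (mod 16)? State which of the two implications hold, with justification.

Neither implication holds.

(⟹) This fails: take N = 12. Then 12 ≡ 12 (mod 16), but 12² = 144 ≡ 0 (mod 16), not 4.

(⟸) This fails: take N = 2. Then 2² = 4 ≡ 4 (mod 16), yet 2 ≡ 2 (mod 16), not 12.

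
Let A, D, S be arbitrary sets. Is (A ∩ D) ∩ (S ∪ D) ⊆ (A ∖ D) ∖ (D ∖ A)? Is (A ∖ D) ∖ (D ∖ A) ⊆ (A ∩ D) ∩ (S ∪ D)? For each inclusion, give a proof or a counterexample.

Both inclusions fail.

Forward inclusion. This inclusion fails. Take A = {1}, D = {1}, S = ∅; then 1 ∈ (A ∩ D) ∩ (S ∪ D) but 1 ∉ (A ∖ D) ∖ (D ∖ A).

Reverse inclusion. This inclusion fails. Take A = {1}, D = ∅, S = ∅; then 1 ∈ (A ∖ D) ∖ (D ∖ A) but 1 ∉ (A ∩ D) ∩ (S ∪ D).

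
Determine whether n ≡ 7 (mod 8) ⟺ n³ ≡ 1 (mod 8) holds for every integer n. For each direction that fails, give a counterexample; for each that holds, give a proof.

[⇒] This fails: take n = 7. Then 7 ≡ 7 (mod 8), but 7³ = 343 ≡ 7 (mod 8), not 1.

[⇐] This fails: take n = 1. Then 1³ = 1 ≡ 1 (mod 8), yet 1 ≡ 1 (mod 8), not 7.

(⇒) fails and (⇐) fails.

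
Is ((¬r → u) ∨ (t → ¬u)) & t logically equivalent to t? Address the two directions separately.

[⇐] Assume the antecedent. If u is true, the antecedent forces (u = T, t = T, r = F) or (u = T, t = T, r = T), and ((¬r → u) ∨ (t → ¬u)) & t holds there. If u is false, the antecedent forces (u = F, t = T, r = F) or (u = F, t = T, r = T), and ((¬r → u) ∨ (t → ¬u)) & t holds there. Either way ((¬r → u) ∨ (t → ¬u)) & t holds.

[⇒] Assume the antecedent. If u is true, the antecedent forces (u = T, t = T, r = F) or (u = T, t = T, r = T), and t holds there. If u is false, the antecedent forces (u = F, t = T, r = F) or (u = F, t = T, r = T), and t holds there. Either way t holds.

The biconditional holds.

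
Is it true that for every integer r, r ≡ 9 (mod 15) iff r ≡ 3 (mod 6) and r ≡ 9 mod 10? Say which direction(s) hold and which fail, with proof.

(⟹) This fails: r = 24 gives 24 ≡ 9 (mod 15) but 24 ≡ 0 (mod 6), so the conjunction on the right does not hold.

(⟸) Conversely, if r ≡ 3 (mod 6) and r ≡ 9 (mod 10), then by the Chinese remainder theorem r ≡ 9 (mod 30). Since 9 ≡ 9 (mod 15) and 15 ∣ 30, we get r ≡ 9 (mod 15).

The forward direction fails; the converse holds.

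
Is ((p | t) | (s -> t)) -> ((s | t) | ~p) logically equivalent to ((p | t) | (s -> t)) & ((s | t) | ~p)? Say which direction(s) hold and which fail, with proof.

Only the reverse direction holds.

Converse. Assume the antecedent. If t is true, the consequent reduces to true regardless of the other variables. If t is false, the antecedent forces (p = F, t = F, s = F) or (p = T, t = F, s = T), and the consequent holds there. Either way the consequent holds.

Forward direction. This fails. Under p = F, t = F, s = T, the left side is true but the right side is false.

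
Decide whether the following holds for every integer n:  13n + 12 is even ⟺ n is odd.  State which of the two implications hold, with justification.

(⟹) This fails: n = 2 gives 13n + 12 = 38, which is even, but 2 is even, not odd.

(⟸) This also fails: n = 1 is odd, but 13n + 12 = 25 is odd, not even.

Neither direction holds.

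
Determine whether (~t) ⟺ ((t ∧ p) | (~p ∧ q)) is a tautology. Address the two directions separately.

Forward direction. This fails. Under q = F, t = F, p = F, the left side is true but the right side is false.

Converse. This fails. Under q = T, t = T, p = F, the left side is false but the right side is true.

Both directions fail.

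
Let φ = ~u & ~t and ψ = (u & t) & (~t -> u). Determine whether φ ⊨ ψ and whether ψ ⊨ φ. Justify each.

Forward direction. This fails. Under u = F, t = F, the left side is true but the right side is false.

Converse. This fails. Under u = T, t = T, the left side is false but the right side is true.

Neither implication holds.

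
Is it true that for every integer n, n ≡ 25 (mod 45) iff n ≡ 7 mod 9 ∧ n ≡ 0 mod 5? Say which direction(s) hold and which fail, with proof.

(⇐) If n ≡ 7 (mod 9) and n ≡ 0 (mod 5), then by the Chinese remainder theorem n ≡ 25 (mod 45). This is exactly n ≡ 25 (mod 45).

(⇒) Suppose n ≡ 25 (mod 45); write n = 45j + 25. Since 9 ∣ 45, reducing mod 9 gives n ≡ 25 ≡ 7 (mod 9); since 5 ∣ 45, reducing mod 5 gives n ≡ 25 ≡ 0 (mod 5).

Both directions hold; the statement is true.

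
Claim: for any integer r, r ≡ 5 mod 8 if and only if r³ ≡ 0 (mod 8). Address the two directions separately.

Neither implication holds.

Forward direction. This fails: take r = 5. Then 5 ≡ 5 (mod 8), but 5³ = 125 ≡ 5 (mod 8), not 0.

Converse. This fails: take r = 0. Then 0³ = 0 ≡ 0 (mod 8), yet 0 ≡ 0 (mod 8), not 5.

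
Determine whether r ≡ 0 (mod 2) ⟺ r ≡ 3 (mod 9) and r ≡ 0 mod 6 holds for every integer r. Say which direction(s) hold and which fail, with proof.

(⟹) This fails: r = 0 gives 0 ≡ 0 (mod 2) but 0 ≡ 0 (mod 9), so the conjunction on the right does not hold.

(⟸) Conversely, if r ≡ 3 (mod 9) and r ≡ 0 (mod 6), then by the Chinese remainder theorem r ≡ 12 (mod 18). Since 12 ≡ 0 (mod 2) and 2 ∣ 18, we get r ≡ 0 (mod 2).

The forward direction fails; the converse holds.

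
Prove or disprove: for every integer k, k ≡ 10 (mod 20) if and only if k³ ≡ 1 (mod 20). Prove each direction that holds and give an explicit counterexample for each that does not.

Forward direction. This fails: take k = 10. Then 10 ≡ 10 (mod 20), but 10³ = 1000 ≡ 0 (mod 20), not 1.

Converse. This fails: take k = 1. Then 1³ = 1 ≡ 1 (mod 20), yet 1 ≡ 1 (mod 20), not 10.

(⇒) fails and (⇐) fails.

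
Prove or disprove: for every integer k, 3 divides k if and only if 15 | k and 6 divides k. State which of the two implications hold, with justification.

[⇐] Suppose 15 ∣ k and 6 ∣ k. Any common multiple of 15 and 6 is a multiple of their lcm; here lcm(15, 6) = 15·6/gcd(15, 6) = 90/3 = 30, so 30 ∣ k. Since 3 ∣ 30, it follows that 3 ∣ k.

[⇒] This fails: take k = 3. Certainly 3 ∣ 3, but 15 ∤ 3.

Only the reverse direction holds.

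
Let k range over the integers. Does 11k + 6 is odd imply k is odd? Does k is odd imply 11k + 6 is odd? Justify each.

Both directions hold.

(←) Suppose k is odd; write k = 2j + 1. Then 11k + 6 = 11·(2j + 1) + 6 = 2·11j + 17, which is odd.

(→) Suppose 11k + 6 is odd. Since 11 is odd, 11k and k have the same parity, so 11k + 6 ≡ k + 6 (mod 2). As 6 is even, 11k + 6 is odd exactly when k is odd. Thus k is odd.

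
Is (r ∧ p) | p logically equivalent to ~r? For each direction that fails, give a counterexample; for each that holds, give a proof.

Neither direction holds.

(⇒) This fails. Under r = T, p = T, the left side is true but the right side is false.

(⇐) This fails. Under r = F, p = F, the left side is false but the right side is true.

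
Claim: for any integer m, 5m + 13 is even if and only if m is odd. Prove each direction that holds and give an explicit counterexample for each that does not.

Converse. Suppose m is odd; write m = 2j + 1. Then 5m + 13 = 5·(2j + 1) + 13 = 2·5j + 18, which is even.

Forward direction. Suppose 5m + 13 is even. Since 5 is odd, 5m and m have the same parity, so 5m + 13 ≡ m + 13 (mod 2). As 13 is odd, 5m + 13 is even exactly when m is odd. Thus m is odd.

Equivalent; both directions hold.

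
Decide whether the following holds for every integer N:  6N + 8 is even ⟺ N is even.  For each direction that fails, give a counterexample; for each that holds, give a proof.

Forward direction. This fails: take N = 1. Then 6N + 8 = 14, which is even, yet N = 1 is odd, not even.

Converse. Suppose N is even. Since 6 is even, 6N is even for every N, so 6N + 8 has the same parity as 8, which is even. Hence 6N + 8 is even.

(⇒) fails; (⇐) holds.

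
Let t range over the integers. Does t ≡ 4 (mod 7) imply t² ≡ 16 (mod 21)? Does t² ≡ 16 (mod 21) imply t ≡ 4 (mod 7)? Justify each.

(⇒) This fails: take t = 18. Then 18 ≡ 4 (mod 7), but 18² = 324 ≡ 9 (mod 21), not 16.

(⇐) This fails: take t = 10. Then 10² = 100 ≡ 16 (mod 21), yet 10 ≡ 3 (mod 7), not 4.

Neither direction holds.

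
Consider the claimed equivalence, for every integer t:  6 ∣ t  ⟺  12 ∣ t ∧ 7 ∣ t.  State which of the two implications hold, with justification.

[⇒] This fails: take t = 6. Certainly 6 ∣ 6, but 12 ∤ 6.

[⇐] Suppose 12 ∣ t and 7 ∣ t. Any common multiple of 12 and 7 is a multiple of their lcm; here gcd(12, 7) = 1, so lcm(12, 7) = 12·7 = 84, so 84 ∣ t. Since 6 ∣ 84, it follows that 6 ∣ t.

(⇒) fails; (⇐) holds.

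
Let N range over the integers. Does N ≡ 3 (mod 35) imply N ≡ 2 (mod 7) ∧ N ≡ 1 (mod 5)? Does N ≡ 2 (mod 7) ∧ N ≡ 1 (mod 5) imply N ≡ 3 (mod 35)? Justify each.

(⇒) fails and (⇐) fails.

(⟹) This fails: N = 3 gives 3 ≡ 3 (mod 35) but 3 ≡ 3 (mod 7), so the conjunction on the right does not hold.

(⟸) This fails: N = 16 satisfies both congruences on the right (16 ≡ 2 mod 7 and 16 ≡ 1 mod 5) yet 16 ≡ 16 (mod 35), not 3.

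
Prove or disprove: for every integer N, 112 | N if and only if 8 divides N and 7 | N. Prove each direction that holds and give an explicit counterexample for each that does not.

Only the forward direction holds.

[⇒] If 112 ∣ N, write N = 112q. Since 112 = 14·8, N = 8·(14q), so 8 ∣ N; and since 112 = 16·7, N = 7·(16q), so 7 ∣ N.

[⇐] This fails: take N = 56. Both 8 ∣ 56 and 7 ∣ 56, yet 56 is not a multiple of 112 (since 56 = 0·112 + 56), so 112 ∤ 56.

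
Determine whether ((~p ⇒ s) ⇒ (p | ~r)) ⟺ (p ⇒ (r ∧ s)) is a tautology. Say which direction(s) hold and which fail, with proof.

[⇒] This fails. Under r = F, p = T, s = F, the left side is true but the right side is false.

[⇐] This fails. Under r = T, p = F, s = T, the left side is false but the right side is true.

Both directions fail.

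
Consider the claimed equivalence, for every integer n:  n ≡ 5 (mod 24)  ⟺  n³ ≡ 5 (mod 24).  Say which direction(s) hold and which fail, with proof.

(⟸) Suppose n³ ≡ 5 (mod 24). The only residue r in {0, …, 23} with r³ ≡ 5 (mod 24) is r = 5, so n ≡ 5 (mod 24).

(⟹) Suppose n ≡ 5 (mod 24). Write n = 24j + 5. Then (24j + 5)³ = 13824j³ + 8640j² + 1800j + 125 = 24(576j³ + 360j² + 75j + 5) + 5, so n³ ≡ 5 (mod 24).

Equivalent; both directions hold.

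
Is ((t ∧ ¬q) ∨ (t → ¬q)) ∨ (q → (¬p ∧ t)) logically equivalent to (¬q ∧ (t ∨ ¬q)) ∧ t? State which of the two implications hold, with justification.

Only the converse holds.

(⟹) This fails. Under p = F, q = F, t = F, the left side is true but the right side is false.

(⟸) Assume the antecedent. If p is true, the antecedent forces (p = T, q = F, t = T), and the consequent holds there. If p is false, the consequent reduces to true regardless of the other variables. Either way the consequent holds.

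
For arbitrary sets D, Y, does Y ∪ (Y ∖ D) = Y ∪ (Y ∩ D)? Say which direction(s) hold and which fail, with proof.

Forward inclusion. Let x ∈ Y ∪ (Y ∖ D). Then either x ∈ Y and x ∉ D; or x ∈ D ∩ Y. In each case x ∈ Y ∪ (Y ∩ D), so Y ∪ (Y ∖ D) ⊆ Y ∪ (Y ∩ D).

Reverse inclusion. Let x ∈ Y ∪ (Y ∩ D). Then either x ∈ Y and x ∉ D; or x ∈ D ∩ Y. In each case x ∈ Y ∪ (Y ∖ D), so Y ∪ (Y ∩ D) ⊆ Y ∪ (Y ∖ D).

The two sets are equal.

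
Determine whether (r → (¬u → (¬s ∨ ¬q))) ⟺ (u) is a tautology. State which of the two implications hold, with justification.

(⟹) This fails. Under q = F, u = F, s = F, r = F, the left side is true but the right side is false.

(⟸) Assume the antecedent. If u is true, r → (¬u → (¬s ∨ ¬q)) reduces to true regardless of the other variables. If u is false, the antecedent cannot hold. Either way r → (¬u → (¬s ∨ ¬q)) holds.

(⇒) fails; (⇐) holds.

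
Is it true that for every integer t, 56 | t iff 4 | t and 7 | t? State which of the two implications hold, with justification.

(⟹) If 56 ∣ t, write t = 56q. Since 56 = 14·4, t = 4·(14q), so 4 ∣ t; and since 56 = 8·7, t = 7·(8q), so 7 ∣ t.

(⟸) This fails: take t = 28. Both 4 ∣ 28 and 7 ∣ 28, yet 28 is not a multiple of 56 (since 28 = 0·56 + 28), so 56 ∤ 28.

Only the forward direction holds.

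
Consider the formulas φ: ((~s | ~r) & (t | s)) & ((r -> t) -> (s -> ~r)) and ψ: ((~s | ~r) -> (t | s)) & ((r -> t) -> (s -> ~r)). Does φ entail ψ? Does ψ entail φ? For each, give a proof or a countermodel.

(→) Assume the antecedent. If s is true, the antecedent forces (s = T, t = F, r = F) or (s = T, t = T, r = F), and the consequent holds there. If s is false, the antecedent forces (s = F, t = T, r = F) or (s = F, t = T, r = T), and the consequent holds there. Either way the consequent holds.

(←) This fails. Under s = T, t = F, r = T, the left side is false but the right side is true.

The forward direction holds; the converse fails.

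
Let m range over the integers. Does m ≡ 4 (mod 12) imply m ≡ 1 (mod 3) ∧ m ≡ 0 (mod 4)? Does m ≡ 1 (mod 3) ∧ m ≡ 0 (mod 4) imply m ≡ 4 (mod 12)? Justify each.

Both directions hold.

(⇒) Suppose m ≡ 4 (mod 12); write m = 12j + 4. Since 3 ∣ 12, reducing mod 3 gives m ≡ 4 ≡ 1 (mod 3); since 4 ∣ 12, reducing mod 4 gives m ≡ 4 ≡ 0 (mod 4).

(⇐) Conversely, if m ≡ 1 (mod 3) and m ≡ 0 (mod 4), then by the Chinese remainder theorem m ≡ 4 (mod 12). This is exactly m ≡ 4 (mod 12).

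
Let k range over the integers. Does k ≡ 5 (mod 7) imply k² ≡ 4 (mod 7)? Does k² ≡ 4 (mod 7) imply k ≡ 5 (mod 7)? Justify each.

The forward direction holds; the converse fails.

(→) Suppose k ≡ 5 (mod 7). Write k = 7j + 5. Then (7j + 5)² = 49j² + 70j + 25 = 7(7j² + 10j + 3) + 4, so k² ≡ 4 (mod 7).

(←) This fails: take k = 2. Then 2² = 4 ≡ 4 (mod 7), yet 2 ≡ 2 (mod 7), not 5.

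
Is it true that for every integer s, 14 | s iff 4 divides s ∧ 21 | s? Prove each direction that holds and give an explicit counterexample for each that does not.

(⟸) Suppose 4 ∣ s and 21 ∣ s. Any common multiple of 4 and 21 is a multiple of their lcm; here gcd(4, 21) = 1, so lcm(4, 21) = 4·21 = 84, so 84 ∣ s. Since 14 ∣ 84, it follows that 14 ∣ s.

(⟹) This fails: take s = 14. Certainly 14 ∣ 14, but 4 ∤ 14.

Only the reverse direction holds.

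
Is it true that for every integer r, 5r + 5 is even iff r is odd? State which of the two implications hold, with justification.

Both implications hold.

(→) Suppose 5r + 5 is even. Since 5 is odd, 5r and r have the same parity, so 5r + 5 ≡ r + 5 (mod 2). As 5 is odd, 5r + 5 is even exactly when r is odd. Thus r is odd.

(←) Conversely, suppose r is odd; write r = 2j + 1. Then 5r + 5 = 5·(2j + 1) + 5 = 2·5j + 10, which is even.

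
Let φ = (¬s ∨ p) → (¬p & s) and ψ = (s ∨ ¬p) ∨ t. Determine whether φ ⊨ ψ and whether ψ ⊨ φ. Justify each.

(⇒) holds; (⇐) fails.

Forward direction. Assume the antecedent. If t is true, (s ∨ ¬p) ∨ t reduces to true regardless of the other variables. If t is false, the antecedent forces (t = F, s = T, p = F), and (s ∨ ¬p) ∨ t holds there. Either way (s ∨ ¬p) ∨ t holds.

Converse. This fails. Under t = F, s = F, p = F, the left side is false but the right side is true.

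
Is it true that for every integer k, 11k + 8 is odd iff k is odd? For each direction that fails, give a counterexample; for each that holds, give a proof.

(→) Suppose 11k + 8 is odd. Since 11 is odd, 11k and k have the same parity, so 11k + 8 ≡ k + 8 (mod 2). As 8 is even, 11k + 8 is odd exactly when k is odd. Thus k is odd.

(←) Conversely, suppose k is odd; write k = 2j + 1. Then 11k + 8 = 11·(2j + 1) + 8 = 2·11j + 19, which is odd.

Both directions hold; the statement is true.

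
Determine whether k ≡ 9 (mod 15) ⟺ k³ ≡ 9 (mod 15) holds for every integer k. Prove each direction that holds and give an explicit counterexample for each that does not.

(→) Suppose k ≡ 9 (mod 15). Write k = 15j + 9. Then (15j + 9)³ = 3375j³ + 6075j² + 3645j + 729 = 15(225j³ + 405j² + 243j + 48) + 9, so k³ ≡ 9 (mod 15).

(←) Conversely, suppose k³ ≡ 9 (mod 15). The only residue r in {0, …, 14} with r³ ≡ 9 (mod 15) is r = 9, so k ≡ 9 (mod 15).

Both implications hold.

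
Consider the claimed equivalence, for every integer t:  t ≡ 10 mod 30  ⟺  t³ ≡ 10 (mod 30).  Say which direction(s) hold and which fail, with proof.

Equivalent; both directions hold.

Forward direction. Suppose t ≡ 10 mod 30. Write t = 30j + 10. Then (30j + 10)³ = 27000j³ + 27000j² + 9000j + 1000 = 30(900j³ + 900j² + 300j + 33) + 10, so t³ ≡ 10 (mod 30).

Converse. Suppose t³ ≡ 10 (mod 30). The only residue r in {0, …, 29} with r³ ≡ 10 (mod 30) is r = 10, so t ≡ 10 (mod 30).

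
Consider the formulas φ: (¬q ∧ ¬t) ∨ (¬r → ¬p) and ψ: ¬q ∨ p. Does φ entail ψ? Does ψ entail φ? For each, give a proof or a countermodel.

[⇒] This fails. Under r = F, p = F, t = F, q = T, the left side is true but the right side is false.

[⇐] This fails. Under r = F, p = T, t = T, q = F, the left side is false but the right side is true.

Neither implication holds.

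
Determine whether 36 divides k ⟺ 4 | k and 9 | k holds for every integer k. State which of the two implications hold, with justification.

(⟹) If 36 ∣ k, write k = 36q. Since 36 = 9·4, k = 4·(9q), so 4 ∣ k; and since 36 = 4·9, k = 9·(4q), so 9 ∣ k.

(⟸) Suppose 4 ∣ k and 9 ∣ k. Any common multiple of 4 and 9 is a multiple of their lcm; here gcd(4, 9) = 1, so lcm(4, 9) = 4·9 = 36, so 36 ∣ k.

Both directions hold; the statement is true.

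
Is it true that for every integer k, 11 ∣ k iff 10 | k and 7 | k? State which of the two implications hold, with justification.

(⇒) This fails: take k = 11. Certainly 11 ∣ 11, but 10 ∤ 11.

(⇐) This fails: take k = 70. Both 10 ∣ 70 and 7 ∣ 70, yet 70 is not a multiple of 11 (since 70 = 6·11 + 4), so 11 ∤ 70.

(⇒) fails and (⇐) fails.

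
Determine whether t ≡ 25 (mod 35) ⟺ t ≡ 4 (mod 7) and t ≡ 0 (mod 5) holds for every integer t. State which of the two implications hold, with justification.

Equivalent; both directions hold.

[⇒] Suppose t ≡ 25 (mod 35); write t = 35j + 25. Since 7 ∣ 35, reducing mod 7 gives t ≡ 25 ≡ 4 (mod 7); since 5 ∣ 35, reducing mod 5 gives t ≡ 25 ≡ 0 (mod 5).

[⇐] Conversely, if t ≡ 4 (mod 7) and t ≡ 0 (mod 5), then by the Chinese remainder theorem t ≡ 25 (mod 35). This is exactly t ≡ 25 (mod 35).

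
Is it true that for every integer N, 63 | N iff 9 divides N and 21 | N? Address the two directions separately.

(⇒) If 63 ∣ N, write N = 63q. Since 63 = 7·9, N = 9·(7q), so 9 ∣ N; and since 63 = 3·21, N = 21·(3q), so 21 ∣ N.

(⇐) Suppose 9 ∣ N and 21 ∣ N. Any common multiple of 9 and 21 is a multiple of their lcm; here lcm(9, 21) = 9·21/gcd(9, 21) = 189/3 = 63, so 63 ∣ N.

Both implications hold.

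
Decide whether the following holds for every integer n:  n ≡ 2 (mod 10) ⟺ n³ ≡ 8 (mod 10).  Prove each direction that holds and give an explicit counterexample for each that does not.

Forward direction. Suppose n ≡ 2 (mod 10). Write n = 10j + 2. Then (10j + 2)³ = 1000j³ + 600j² + 120j + 8 = 10(100j³ + 60j² + 12j) + 8, so n³ ≡ 8 (mod 10).

Converse. For the converse, argue contrapositively. If n ≢ 2 (mod 10), then n is congruent to one of 0, 1, 3, 4, 5, 6, 7, 8, 9 modulo 10, and these give n³ ≡ 0, 1, 7, 4, 5, 6, 3, 2, 9 respectively — never 8.

Both directions hold; the statement is true.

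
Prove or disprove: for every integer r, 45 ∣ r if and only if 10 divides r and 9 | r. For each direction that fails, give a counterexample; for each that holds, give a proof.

(⟹) This fails: take r = 45. Certainly 45 ∣ 45, but 10 ∤ 45.

(⟸) Suppose 10 ∣ r and 9 ∣ r. Any common multiple of 10 and 9 is a multiple of their lcm; here gcd(10, 9) = 1, so lcm(10, 9) = 10·9 = 90, so 90 ∣ r. Since 45 ∣ 90, it follows that 45 ∣ r.

(⇒) fails; (⇐) holds.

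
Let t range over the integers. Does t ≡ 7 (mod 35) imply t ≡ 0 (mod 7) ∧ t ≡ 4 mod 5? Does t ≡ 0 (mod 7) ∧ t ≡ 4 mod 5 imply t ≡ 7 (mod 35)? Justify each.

[⇒] This fails: t = 7 gives 7 ≡ 7 (mod 35) but 7 ≡ 2 (mod 5), so the conjunction on the right does not hold.

[⇐] This fails: t = 14 satisfies both congruences on the right (14 ≡ 0 mod 7 and 14 ≡ 4 mod 5) yet 14 ≡ 14 (mod 35), not 7.

Both directions fail.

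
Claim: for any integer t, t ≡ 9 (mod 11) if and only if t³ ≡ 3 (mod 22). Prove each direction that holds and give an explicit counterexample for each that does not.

The forward direction fails; the converse holds.

(←) The residues r modulo 22 with r³ ≡ 3 (mod 22) are exactly {9}, and each is ≡ 9 (mod 11).

(→) This fails: take t = 20. Then 20 ≡ 9 (mod 11), but 20³ = 8000 ≡ 14 (mod 22), not 3.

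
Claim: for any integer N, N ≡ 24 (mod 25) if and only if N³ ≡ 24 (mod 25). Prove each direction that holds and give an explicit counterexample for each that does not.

(⟹) Suppose N ≡ 24 (mod 25). Write N = 25j + 24. Then (25j + 24)³ = 15625j³ + 45000j² + 43200j + 13824 = 25(625j³ + 1800j² + 1728j + 552) + 24, so N³ ≡ 24 (mod 25).

(⟸) Conversely, suppose N³ ≡ 24 (mod 25). The only residue r in {0, …, 24} with r³ ≡ 24 (mod 25) is r = 24, so N ≡ 24 (mod 25).

Equivalent; both directions hold.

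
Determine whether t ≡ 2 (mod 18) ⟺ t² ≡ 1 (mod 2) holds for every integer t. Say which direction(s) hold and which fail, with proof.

Forward direction. This fails: take t = 2. Then 2 ≡ 2 (mod 18), but 2² = 4 ≡ 0 (mod 2), not 1.

Converse. This fails: take t = 1. Then 1² = 1 ≡ 1 (mod 2), yet 1 ≡ 1 (mod 18), not 2.

Neither implication holds.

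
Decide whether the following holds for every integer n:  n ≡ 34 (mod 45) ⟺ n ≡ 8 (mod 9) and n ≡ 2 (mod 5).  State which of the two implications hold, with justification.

Neither direction holds.

(⟹) This fails: n = 34 gives 34 ≡ 34 (mod 45) but 34 ≡ 7 (mod 9), so the conjunction on the right does not hold.

(⟸) This fails: n = 17 satisfies both congruences on the right (17 ≡ 8 mod 9 and 17 ≡ 2 mod 5) yet 17 ≡ 17 (mod 45), not 34.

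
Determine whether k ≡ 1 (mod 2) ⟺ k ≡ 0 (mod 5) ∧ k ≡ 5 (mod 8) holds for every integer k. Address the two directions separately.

[⇒] This fails: k = 1 gives 1 ≡ 1 (mod 2) but 1 ≡ 1 (mod 5), so the conjunction on the right does not hold.

[⇐] Conversely, if k ≡ 0 (mod 5) and k ≡ 5 (mod 8), then by the Chinese remainder theorem k ≡ 5 (mod 40). Since 5 ≡ 1 (mod 2) and 2 ∣ 40, we get k ≡ 1 (mod 2).

(⇒) fails; (⇐) holds.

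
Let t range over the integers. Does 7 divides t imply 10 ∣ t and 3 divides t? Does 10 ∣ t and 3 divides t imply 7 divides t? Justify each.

(⇒) fails and (⇐) fails.

[⇒] This fails: take t = 7. Certainly 7 ∣ 7, but 10 ∤ 7.

[⇐] This fails: take t = 30. Both 10 ∣ 30 and 3 ∣ 30, yet 30 is not a multiple of 7 (since 30 = 4·7 + 2), so 7 ∤ 30.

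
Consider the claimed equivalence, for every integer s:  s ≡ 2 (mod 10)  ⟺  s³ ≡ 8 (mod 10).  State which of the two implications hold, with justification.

The biconditional holds.

[⇐] For the converse, argue contrapositively. If s ≢ 2 (mod 10), then s is congruent to one of 0, 1, 3, 4, 5, 6, 7, 8, 9 modulo 10, and these give s³ ≡ 0, 1, 7, 4, 5, 6, 3, 2, 9 respectively — never 8.

[⇒] Suppose s ≡ 2 (mod 10). Write s = 10j + 2. Then (10j + 2)³ = 1000j³ + 600j² + 120j + 8 = 10(100j³ + 60j² + 12j) + 8, so s³ ≡ 8 (mod 10).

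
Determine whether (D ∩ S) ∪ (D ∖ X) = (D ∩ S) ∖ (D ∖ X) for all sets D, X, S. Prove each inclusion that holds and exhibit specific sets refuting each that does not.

Only the reverse inclusion holds.

(⟹) This inclusion fails. Take D = {1}, X = ∅, S = ∅; then 1 ∈ (D ∩ S) ∪ (D ∖ X) but 1 ∉ (D ∩ S) ∖ (D ∖ X).

(⟸) Let x ∈ (D ∩ S) ∖ (D ∖ X). Then x ∈ D ∩ X ∩ S, from which x ∈ (D ∩ S) ∪ (D ∖ X).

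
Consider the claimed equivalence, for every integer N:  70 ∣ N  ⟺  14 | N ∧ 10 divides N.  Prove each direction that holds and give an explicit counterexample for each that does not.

[⇒] If 70 ∣ N, write N = 70q. Since 70 = 5·14, N = 14·(5q), so 14 ∣ N; and since 70 = 7·10, N = 10·(7q), so 10 ∣ N.

[⇐] Suppose 14 ∣ N and 10 ∣ N. Any common multiple of 14 and 10 is a multiple of their lcm; here lcm(14, 10) = 14·10/gcd(14, 10) = 140/2 = 70, so 70 ∣ N.

Both directions hold; the statement is true.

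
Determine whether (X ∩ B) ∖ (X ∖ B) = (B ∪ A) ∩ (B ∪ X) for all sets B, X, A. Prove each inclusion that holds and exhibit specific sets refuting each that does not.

Forward inclusion. Let x ∈ (X ∩ B) ∖ (X ∖ B). Then either x ∈ B ∩ X and x ∉ A; or x ∈ B ∩ X ∩ A. In each case x ∈ (B ∪ A) ∩ (B ∪ X), so (X ∩ B) ∖ (X ∖ B) ⊆ (B ∪ A) ∩ (B ∪ X).

Reverse inclusion. This inclusion fails. Take B = {1}, X = ∅, A = ∅; then 1 ∈ (B ∪ A) ∩ (B ∪ X) but 1 ∉ (X ∩ B) ∖ (X ∖ B).

The sets are not equal: only the forward inclusion holds.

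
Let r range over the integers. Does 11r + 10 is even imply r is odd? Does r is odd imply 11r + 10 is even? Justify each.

(⟹) This fails: r = 2 gives 11r + 10 = 32, which is even, but 2 is even, not odd.

(⟸) This also fails: r = 3 is odd, but 11r + 10 = 43 is odd, not even.

(⇒) fails and (⇐) fails.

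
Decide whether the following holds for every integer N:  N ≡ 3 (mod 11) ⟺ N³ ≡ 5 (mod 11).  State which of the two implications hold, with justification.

(⟹) Suppose N ≡ 3 (mod 11). Write N = 11j + 3. Then (11j + 3)³ = 1331j³ + 1089j² + 297j + 27 = 11(121j³ + 99j² + 27j + 2) + 5, so N³ ≡ 5 (mod 11).

(⟸) Conversely, suppose N³ ≡ 5 (mod 11). The only residue r in {0, …, 10} with r³ ≡ 5 (mod 11) is r = 3, so N ≡ 3 (mod 11).

Both implications hold.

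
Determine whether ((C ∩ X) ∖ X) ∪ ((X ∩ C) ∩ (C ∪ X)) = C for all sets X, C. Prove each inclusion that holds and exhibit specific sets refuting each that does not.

Only the forward inclusion holds.

(⊆) Let x ∈ ((C ∩ X) ∖ X) ∪ ((X ∩ C) ∩ (C ∪ X)). Then x ∈ X ∩ C, from which x ∈ C.

(⊇) This inclusion fails. Take X = ∅, C = {1}; then 1 ∈ C but 1 ∉ ((C ∩ X) ∖ X) ∪ ((X ∩ C) ∩ (C ∪ X)).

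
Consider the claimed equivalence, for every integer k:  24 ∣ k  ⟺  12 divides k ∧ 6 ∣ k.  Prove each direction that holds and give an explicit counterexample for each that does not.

Only the forward direction holds.

(→) If 24 ∣ k, write k = 24q. Since 24 = 2·12, k = 12·(2q), so 12 ∣ k; and since 24 = 4·6, k = 6·(4q), so 6 ∣ k.

(←) This fails: take k = 12. Both 12 ∣ 12 and 6 ∣ 12, yet 12 is not a multiple of 24 (since 12 = 0·24 + 12), so 24 ∤ 12.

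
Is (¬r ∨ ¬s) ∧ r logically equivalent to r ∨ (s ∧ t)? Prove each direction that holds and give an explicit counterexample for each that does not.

Only the forward direction holds.

Forward direction. Assume the antecedent. If r is true, r ∨ (s ∧ t) reduces to true regardless of the other variables. If r is false, the antecedent cannot hold. Either way r ∨ (s ∧ t) holds.

Converse. This fails. Under r = T, t = F, s = T, the left side is false but the right side is true.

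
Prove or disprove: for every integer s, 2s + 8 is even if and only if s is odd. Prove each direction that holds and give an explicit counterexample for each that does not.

(⟸) Suppose s is odd. Since 2 is even, 2s is even for every s, so 2s + 8 has the same parity as 8, which is even. Hence 2s + 8 is even.

(⟹) This fails: take s = 0. Then 2s + 8 = 8, which is even, yet s = 0 is even, not odd.

The forward direction fails; the converse holds.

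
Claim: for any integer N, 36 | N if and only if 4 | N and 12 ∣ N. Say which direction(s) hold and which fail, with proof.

Only the forward direction holds.

(→) If 36 ∣ N, write N = 36q. Since 36 = 9·4, N = 4·(9q), so 4 ∣ N; and since 36 = 3·12, N = 12·(3q), so 12 ∣ N.

(←) This fails: take N = 12. Both 4 ∣ 12 and 12 ∣ 12, yet 12 is not a multiple of 36 (since 12 = 0·36 + 12), so 36 ∤ 12.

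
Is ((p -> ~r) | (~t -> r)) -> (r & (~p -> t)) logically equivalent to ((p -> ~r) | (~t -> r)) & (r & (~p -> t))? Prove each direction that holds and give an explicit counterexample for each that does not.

Equivalent; both directions hold.

(⇒) Assume the antecedent. If t is true, the antecedent forces (t = T, r = T, p = F) or (t = T, r = T, p = T), and the consequent holds there. If t is false, the antecedent forces (t = F, r = T, p = T), and the consequent holds there. Either way the consequent holds.

(⇐) Assume the antecedent. If t is true, the antecedent forces (t = T, r = T, p = F) or (t = T, r = T, p = T), and the consequent holds there. If t is false, the antecedent forces (t = F, r = T, p = T), and the consequent holds there. Either way the consequent holds.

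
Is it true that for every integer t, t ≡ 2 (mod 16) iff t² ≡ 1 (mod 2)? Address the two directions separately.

Both directions fail.

Forward direction. This fails: take t = 2. Then 2 ≡ 2 (mod 16), but 2² = 4 ≡ 0 (mod 2), not 1.

Converse. This fails: take t = 1. Then 1² = 1 ≡ 1 (mod 2), yet 1 ≡ 1 (mod 16), not 2.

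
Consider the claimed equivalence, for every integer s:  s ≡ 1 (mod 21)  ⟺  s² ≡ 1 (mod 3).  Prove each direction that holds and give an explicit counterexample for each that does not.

Not equivalent: only (⇒) holds.

Converse. This fails: take s = 2. Then 2² = 4 ≡ 1 (mod 3), yet 2 ≡ 2 (mod 21), not 1.

Forward direction. Suppose s ≡ 1 (mod 21). Then s² ≡ 1² = 1 (mod 21), and since 3 ∣ 21, also s² ≡ 1 (mod 3).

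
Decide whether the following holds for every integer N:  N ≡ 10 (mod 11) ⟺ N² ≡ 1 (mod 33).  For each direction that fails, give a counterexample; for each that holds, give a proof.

(⇒) fails and (⇐) fails.

[⇒] This fails: take N = 21. Then 21 ≡ 10 (mod 11), but 21² = 441 ≡ 12 (mod 33), not 1.

[⇐] This fails: take N = 1. Then 1² = 1 ≡ 1 (mod 33), yet 1 ≡ 1 (mod 11), not 10.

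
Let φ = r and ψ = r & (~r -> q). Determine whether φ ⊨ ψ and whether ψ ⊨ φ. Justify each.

The biconditional holds.

[⇒] Assume the antecedent. If q is true, the antecedent forces (q = T, r = T), and r & (~r -> q) holds there. If q is false, the antecedent forces (q = F, r = T), and r & (~r -> q) holds there. Either way r & (~r -> q) holds.

[⇐] Assume the antecedent. If q is true, the antecedent forces (q = T, r = T), and r holds there. If q is false, the antecedent forces (q = F, r = T), and r holds there. Either way r holds.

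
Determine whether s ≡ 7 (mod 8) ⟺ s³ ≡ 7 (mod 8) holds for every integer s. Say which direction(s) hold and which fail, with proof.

[⇒] Suppose s ≡ 7 (mod 8). Write s = 8j + 7. Then (8j + 7)³ = 512j³ + 1344j² + 1176j + 343 = 8(64j³ + 168j² + 147j + 42) + 7, so s³ ≡ 7 (mod 8).

[⇐] Conversely, suppose s³ ≡ 7 (mod 8). The only residue r in {0, …, 7} with r³ ≡ 7 (mod 8) is r = 7, so s ≡ 7 (mod 8).

Both implications hold.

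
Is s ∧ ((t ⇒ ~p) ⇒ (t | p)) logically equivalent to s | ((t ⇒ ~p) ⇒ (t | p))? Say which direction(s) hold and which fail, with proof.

(⟹) Assume the antecedent. If p is true, s | ((t ⇒ ~p) ⇒ (t | p)) reduces to true regardless of the other variables. If p is false, the antecedent forces (p = F, s = T, t = T), and s | ((t ⇒ ~p) ⇒ (t | p)) holds there. Either way s | ((t ⇒ ~p) ⇒ (t | p)) holds.

(⟸) This fails. Under p = T, s = F, t = F, the left side is false but the right side is true.

Only the forward direction holds.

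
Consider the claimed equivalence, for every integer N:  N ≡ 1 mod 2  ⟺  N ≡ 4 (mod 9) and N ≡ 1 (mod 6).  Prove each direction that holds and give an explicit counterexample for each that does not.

(⇒) fails; (⇐) holds.

(→) This fails: N = 1 gives 1 ≡ 1 (mod 2) but 1 ≡ 1 (mod 9), so the conjunction on the right does not hold.

(←) Conversely, if N ≡ 4 (mod 9) and N ≡ 1 (mod 6), then by the Chinese remainder theorem N ≡ 13 (mod 18). Since 13 ≡ 1 (mod 2) and 2 ∣ 18, we get N ≡ 1 (mod 2).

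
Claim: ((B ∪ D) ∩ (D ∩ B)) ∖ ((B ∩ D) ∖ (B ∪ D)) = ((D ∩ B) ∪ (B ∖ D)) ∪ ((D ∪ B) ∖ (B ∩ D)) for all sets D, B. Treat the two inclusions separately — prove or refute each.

The sets are not equal: only the forward inclusion holds.

(⟹) Let x ∈ ((B ∪ D) ∩ (D ∩ B)) ∖ ((B ∩ D) ∖ (B ∪ D)). Then x ∈ D ∩ B, from which x ∈ ((D ∩ B) ∪ (B ∖ D)) ∪ ((D ∪ B) ∖ (B ∩ D)).

(⟸) This inclusion fails. Take D = {1}, B = ∅; then 1 ∈ ((D ∩ B) ∪ (B ∖ D)) ∪ ((D ∪ B) ∖ (B ∩ D)) but 1 ∉ ((B ∪ D) ∩ (D ∩ B)) ∖ ((B ∩ D) ∖ (B ∪ D)).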